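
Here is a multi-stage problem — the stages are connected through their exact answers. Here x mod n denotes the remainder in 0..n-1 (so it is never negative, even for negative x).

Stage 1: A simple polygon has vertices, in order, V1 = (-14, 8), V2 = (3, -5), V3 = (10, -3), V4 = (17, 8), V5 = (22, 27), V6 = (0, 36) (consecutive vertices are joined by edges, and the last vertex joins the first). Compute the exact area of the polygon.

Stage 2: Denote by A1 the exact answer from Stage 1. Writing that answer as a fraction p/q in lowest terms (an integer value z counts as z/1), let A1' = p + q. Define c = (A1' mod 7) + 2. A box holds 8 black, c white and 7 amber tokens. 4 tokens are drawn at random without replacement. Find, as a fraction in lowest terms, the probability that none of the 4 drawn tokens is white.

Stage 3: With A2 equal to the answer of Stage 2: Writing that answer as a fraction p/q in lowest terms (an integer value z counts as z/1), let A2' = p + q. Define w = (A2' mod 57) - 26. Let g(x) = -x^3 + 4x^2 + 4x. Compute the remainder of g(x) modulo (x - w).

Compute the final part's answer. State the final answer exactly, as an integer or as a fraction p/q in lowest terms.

Stage 1: cross terms: (-14*-5 - 3*8)=46, (3*-3 - 10*-5)=41, (10*8 - 17*-3)=131, (17*27 - 22*8)=283, (22*36 - 0*27)=792, (0*8 - -14*36)=504; twice the area = |1797| = 1797; area = 1797/2; answer 1797/2
Stage 2: A1 = 1797/2; threaded value p + q = 1799; c = 2; total draws C(17,4) = 2380; favorable C(15,4) = 1365; P = 39/68; answer 39/68
Stage 3: A2 = 39/68; threaded value p + q = 107; w = 24; remainder = value at the root: -1*(24)^3 + 4*(24)^2 + 4*(24)^1 = (-13824) + (2304) + (96) = -11424; answer -11424

-11424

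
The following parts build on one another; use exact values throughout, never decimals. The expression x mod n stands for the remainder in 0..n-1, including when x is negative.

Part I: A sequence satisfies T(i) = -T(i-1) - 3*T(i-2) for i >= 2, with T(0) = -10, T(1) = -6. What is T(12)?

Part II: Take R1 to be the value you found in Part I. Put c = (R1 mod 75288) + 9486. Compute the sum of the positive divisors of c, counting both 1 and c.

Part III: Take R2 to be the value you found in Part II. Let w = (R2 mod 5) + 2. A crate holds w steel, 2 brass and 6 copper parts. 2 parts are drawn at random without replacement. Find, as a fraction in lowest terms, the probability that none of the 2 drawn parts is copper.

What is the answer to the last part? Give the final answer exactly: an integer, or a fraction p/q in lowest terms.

Part I: T(2) = -1*(-6) - 3*(-10) = 36; iterating: T(2)=36, T(3)=-18, T(4)=-90, T(5)=144, T(6)=126, T(7)=-558, T(8)=180, T(9)=1494, T(10)=-2034, T(11)=-2448, T(12)=8550; answer 8550
Part II: R1 = 8550; c = 18036; 18036 = 2^2 * 3^3 * 167; sigma = (1 + 2 + 4) * (1 + 3 + 9 + 27) * (1 + 167) = 7 * 40 * 168 = 47040; answer 47040
Part III: R2 = 47040; w = 2; total draws C(10,2) = 45; favorable C(4,2) = 6; P = 2/15; answer 2/15

2/15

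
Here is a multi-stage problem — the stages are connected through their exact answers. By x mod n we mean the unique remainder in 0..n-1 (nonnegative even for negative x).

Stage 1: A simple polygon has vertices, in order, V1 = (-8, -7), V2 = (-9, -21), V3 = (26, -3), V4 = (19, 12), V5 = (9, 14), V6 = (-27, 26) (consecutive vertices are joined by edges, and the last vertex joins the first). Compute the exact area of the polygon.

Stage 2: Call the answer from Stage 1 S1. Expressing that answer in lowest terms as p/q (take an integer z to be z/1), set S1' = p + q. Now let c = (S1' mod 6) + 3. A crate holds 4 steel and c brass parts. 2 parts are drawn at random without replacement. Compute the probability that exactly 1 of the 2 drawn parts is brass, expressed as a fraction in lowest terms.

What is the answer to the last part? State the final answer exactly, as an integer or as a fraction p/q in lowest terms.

28/55

Stage 1: cross terms: (-8*-21 - -9*-7)=105, (-9*-3 - 26*-21)=573, (26*12 - 19*-3)=369, (19*14 - 9*12)=158, (9*26 - -27*14)=612, (-27*-7 - -8*26)=397; twice the area = |2214| = 2214; area = 1107; answer 1107
Stage 2: S1 = 1107; threaded value p + q = 1108; c = 7; total draws C(11,2) = 55; favorable C(7,1)*C(4,1) = 28; P = 28/55; answer 28/55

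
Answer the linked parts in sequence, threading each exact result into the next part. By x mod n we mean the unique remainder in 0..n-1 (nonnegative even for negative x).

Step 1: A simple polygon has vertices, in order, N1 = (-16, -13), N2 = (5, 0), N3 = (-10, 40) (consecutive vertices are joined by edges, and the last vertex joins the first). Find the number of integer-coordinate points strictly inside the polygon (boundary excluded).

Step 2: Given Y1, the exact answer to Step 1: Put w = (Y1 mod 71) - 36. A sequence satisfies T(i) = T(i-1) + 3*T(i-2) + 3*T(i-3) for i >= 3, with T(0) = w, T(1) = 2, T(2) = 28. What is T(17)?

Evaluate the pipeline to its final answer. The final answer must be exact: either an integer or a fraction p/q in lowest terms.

Step 1: cross terms: (-16*0 - 5*-13)=65, (5*40 - -10*0)=200, (-10*-13 - -16*40)=770; twice the area = |1035| = 1035; area = 1035/2; boundary points = 1 + 5 + 1 = 7; strictly interior points = area - boundary/2 + 1 = 515; answer 515
Step 2: Y1 = 515; w = -18; T(3) = 1*(28) + 3*(2) + 3*(-18) = -20; iterating: T(3)=-20, T(4)=70, T(5)=94, T(6)=244, T(7)=736, T(8)=1750, T(9)=4690, T(10)=12148, T(11)=31468, T(12)=81982, T(13)=212830, T(14)=553180, T(15)=1437616, T(16)=3735646, T(17)=9708034; answer 9708034

9708034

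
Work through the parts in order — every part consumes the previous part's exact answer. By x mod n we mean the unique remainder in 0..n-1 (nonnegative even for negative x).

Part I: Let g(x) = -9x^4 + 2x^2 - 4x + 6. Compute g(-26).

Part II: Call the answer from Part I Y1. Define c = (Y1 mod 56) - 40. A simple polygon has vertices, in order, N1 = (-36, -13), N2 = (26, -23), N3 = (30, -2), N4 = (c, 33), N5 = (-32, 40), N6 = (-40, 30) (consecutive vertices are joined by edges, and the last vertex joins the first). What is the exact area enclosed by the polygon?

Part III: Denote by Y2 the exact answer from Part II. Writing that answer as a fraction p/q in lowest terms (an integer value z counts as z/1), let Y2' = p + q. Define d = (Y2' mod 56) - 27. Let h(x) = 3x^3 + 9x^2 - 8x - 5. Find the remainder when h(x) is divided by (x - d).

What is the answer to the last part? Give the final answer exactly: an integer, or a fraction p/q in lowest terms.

2839

Part I: -9*(-26)^4 + 2*(-26)^2 - 4*(-26)^1 + 6 = (-4112784) + (1352) + (104) + (6) = -4111322; answer -4111322
Part II: Y1 = -4111322; c = -10; cross terms: (-36*-23 - 26*-13)=1166, (26*-2 - 30*-23)=638, (30*33 - -10*-2)=970, (-10*40 - -32*33)=656, (-32*30 - -40*40)=640, (-40*-13 - -36*30)=1600; twice the area = |5670| = 5670; area = 2835; answer 2835
Part III: Y2 = 2835; threaded value p + q = 2836; d = 9; remainder = value at the root: 3*(9)^3 + 9*(9)^2 - 8*(9)^1 - 5 = (2187) + (729) + (-72) + (-5) = 2839; answer 2839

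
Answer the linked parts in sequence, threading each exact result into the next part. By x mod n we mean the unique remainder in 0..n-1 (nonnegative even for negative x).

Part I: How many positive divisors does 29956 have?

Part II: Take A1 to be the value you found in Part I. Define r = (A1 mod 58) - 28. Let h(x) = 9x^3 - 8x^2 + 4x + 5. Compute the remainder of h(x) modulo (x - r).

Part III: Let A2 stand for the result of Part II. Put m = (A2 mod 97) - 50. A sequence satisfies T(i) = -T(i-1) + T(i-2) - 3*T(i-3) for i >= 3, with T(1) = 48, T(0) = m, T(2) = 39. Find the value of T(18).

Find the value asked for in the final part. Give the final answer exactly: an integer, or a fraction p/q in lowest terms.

-4797537

Part I: 29956 = 2^2 * 7489; number of divisors = (2+1) * (1+1) = 6; answer 6
Part II: A1 = 6; r = -22; remainder = value at the root: 9*(-22)^3 - 8*(-22)^2 + 4*(-22)^1 + 5 = (-95832) + (-3872) + (-88) + (5) = -99787; answer -99787
Part III: A2 = -99787; m = -24; T(3) = -1*(39) + 1*(48) - 3*(-24) = 81; iterating: T(3)=81, T(4)=-186, T(5)=150, T(6)=-579, T(7)=1287, T(8)=-2316, T(9)=5340, T(10)=-11517, T(11)=23805, T(12)=-51342, T(13)=109698, T(14)=-232455, T(15)=496179, T(16)=-1057728, T(17)=2251272, T(18)=-4797537; answer -4797537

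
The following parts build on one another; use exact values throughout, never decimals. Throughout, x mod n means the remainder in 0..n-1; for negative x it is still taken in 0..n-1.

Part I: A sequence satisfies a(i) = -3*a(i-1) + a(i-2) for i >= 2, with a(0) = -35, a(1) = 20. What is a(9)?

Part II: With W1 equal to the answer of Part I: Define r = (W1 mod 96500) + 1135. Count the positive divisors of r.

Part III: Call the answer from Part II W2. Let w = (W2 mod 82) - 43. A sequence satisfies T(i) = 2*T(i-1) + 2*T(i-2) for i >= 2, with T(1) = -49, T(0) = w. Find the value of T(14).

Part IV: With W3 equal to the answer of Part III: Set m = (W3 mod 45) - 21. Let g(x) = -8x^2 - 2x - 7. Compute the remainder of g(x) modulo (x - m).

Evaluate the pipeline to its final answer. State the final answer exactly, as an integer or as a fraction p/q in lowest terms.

-13

Part I: a(2) = -3*(20) + 1*(-35) = -95; iterating: a(2)=-95, a(3)=305, a(4)=-1010, a(5)=3335, a(6)=-11015, a(7)=36380, a(8)=-120155, a(9)=396845; answer 396845
Part II: W1 = 396845; r = 11980; 11980 = 2^2 * 5 * 599; number of divisors = (2+1) * (1+1) * (1+1) = 12; answer 12
Part III: W2 = 12; w = -31; T(2) = 2*(-49) + 2*(-31) = -160; iterating: T(2)=-160, T(3)=-418, T(4)=-1156, T(5)=-3148, T(6)=-8608, T(7)=-23512, T(8)=-64240, T(9)=-175504, T(10)=-479488, T(11)=-1309984, T(12)=-3578944, T(13)=-9777856, T(14)=-26713600; answer -26713600
Part IV: W3 = -26713600; m = -1; remainder = value at the root: -8*(-1)^2 - 2*(-1)^1 - 7 = (-8) + (2) + (-7) = -13; answer -13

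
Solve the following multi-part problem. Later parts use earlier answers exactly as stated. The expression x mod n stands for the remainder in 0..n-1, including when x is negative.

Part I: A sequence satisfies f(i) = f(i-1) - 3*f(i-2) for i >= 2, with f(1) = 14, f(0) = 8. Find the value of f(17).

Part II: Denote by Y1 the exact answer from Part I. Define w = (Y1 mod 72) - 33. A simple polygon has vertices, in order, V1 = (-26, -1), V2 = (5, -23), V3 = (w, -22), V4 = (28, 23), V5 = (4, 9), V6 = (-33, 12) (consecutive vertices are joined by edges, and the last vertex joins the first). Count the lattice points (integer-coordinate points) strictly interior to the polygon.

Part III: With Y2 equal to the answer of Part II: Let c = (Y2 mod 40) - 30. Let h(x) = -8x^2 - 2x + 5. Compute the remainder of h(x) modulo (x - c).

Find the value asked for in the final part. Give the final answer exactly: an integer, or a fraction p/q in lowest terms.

-5351

Part I: f(2) = 1*(14) - 3*(8) = -10; iterating: f(2)=-10, f(3)=-52, f(4)=-22, f(5)=134, f(6)=200, f(7)=-202, f(8)=-802, f(9)=-196, f(10)=2210, f(11)=2798, f(12)=-3832, f(13)=-12226, f(14)=-730, f(15)=35948, f(16)=38138, f(17)=-69706; answer -69706
Part II: Y1 = -69706; w = 29; cross terms: (-26*-23 - 5*-1)=603, (5*-22 - 29*-23)=557, (29*23 - 28*-22)=1283, (28*9 - 4*23)=160, (4*12 - -33*9)=345, (-33*-1 - -26*12)=345; twice the area = |3293| = 3293; area = 3293/2; boundary points = 1 + 1 + 1 + 2 + 1 + 1 = 7; strictly interior points = area - boundary/2 + 1 = 1644; answer 1644
Part III: Y2 = 1644; c = -26; remainder = value at the root: -8*(-26)^2 - 2*(-26)^1 + 5 = (-5408) + (52) + (5) = -5351; answer -5351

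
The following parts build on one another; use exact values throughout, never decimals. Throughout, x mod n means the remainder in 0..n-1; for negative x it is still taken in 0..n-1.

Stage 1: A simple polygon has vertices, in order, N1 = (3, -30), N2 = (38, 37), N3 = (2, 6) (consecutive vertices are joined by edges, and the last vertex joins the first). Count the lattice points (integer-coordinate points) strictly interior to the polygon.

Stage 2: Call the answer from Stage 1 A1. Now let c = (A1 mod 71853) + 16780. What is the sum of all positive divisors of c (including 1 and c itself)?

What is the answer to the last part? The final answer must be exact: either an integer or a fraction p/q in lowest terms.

17444

Stage 1: cross terms: (3*37 - 38*-30)=1251, (38*6 - 2*37)=154, (2*-30 - 3*6)=-78; twice the area = |1327| = 1327; area = 1327/2; boundary points = 1 + 1 + 1 = 3; strictly interior points = area - boundary/2 + 1 = 663; answer 663
Stage 2: A1 = 663; c = 17443; 17443 is prime, so its only divisors are 1 and 17443; sigma = 1 + 17443 = 17444; answer 17444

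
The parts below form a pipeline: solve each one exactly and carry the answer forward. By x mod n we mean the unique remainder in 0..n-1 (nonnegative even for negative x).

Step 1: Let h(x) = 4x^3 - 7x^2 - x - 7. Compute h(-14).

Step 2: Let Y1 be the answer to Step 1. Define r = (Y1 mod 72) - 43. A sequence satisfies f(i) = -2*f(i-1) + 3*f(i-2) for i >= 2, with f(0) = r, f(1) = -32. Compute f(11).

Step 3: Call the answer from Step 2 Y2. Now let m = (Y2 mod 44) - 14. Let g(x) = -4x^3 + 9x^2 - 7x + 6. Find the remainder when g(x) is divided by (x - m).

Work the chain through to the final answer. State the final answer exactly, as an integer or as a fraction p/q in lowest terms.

88

Step 1: 4*(-14)^3 - 7*(-14)^2 - 1*(-14)^1 - 7 = (-10976) + (-1372) + (14) + (-7) = -12341; answer -12341
Step 2: Y1 = -12341; r = 0; f(2) = -2*(-32) + 3*(0) = 64; iterating: f(2)=64, f(3)=-224, f(4)=640, f(5)=-1952, f(6)=5824, f(7)=-17504, f(8)=52480, f(9)=-157472, f(10)=472384, f(11)=-1417184; answer -1417184
Step 3: Y2 = -1417184; m = -2; remainder = value at the root: -4*(-2)^3 + 9*(-2)^2 - 7*(-2)^1 + 6 = (32) + (36) + (14) + (6) = 88; answer 88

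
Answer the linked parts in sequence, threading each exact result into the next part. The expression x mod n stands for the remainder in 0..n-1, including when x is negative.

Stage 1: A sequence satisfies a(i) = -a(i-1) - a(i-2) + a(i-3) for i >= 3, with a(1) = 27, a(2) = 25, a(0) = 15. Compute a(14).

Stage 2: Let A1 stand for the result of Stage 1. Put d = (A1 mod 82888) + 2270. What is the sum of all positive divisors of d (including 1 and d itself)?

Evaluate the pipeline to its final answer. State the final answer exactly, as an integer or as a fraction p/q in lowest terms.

Stage 1: a(3) = -1*(25) - 1*(27) + 1*(15) = -37; iterating: a(3)=-37, a(4)=39, a(5)=23, a(6)=-99, a(7)=115, a(8)=7, a(9)=-221, a(10)=329, a(11)=-101, a(12)=-449, a(13)=879, a(14)=-531; answer -531
Stage 2: A1 = -531; d = 84627; 84627 = 3^2 * 9403; sigma = (1 + 3 + 9) * (1 + 9403) = 13 * 9404 = 122252; answer 122252

122252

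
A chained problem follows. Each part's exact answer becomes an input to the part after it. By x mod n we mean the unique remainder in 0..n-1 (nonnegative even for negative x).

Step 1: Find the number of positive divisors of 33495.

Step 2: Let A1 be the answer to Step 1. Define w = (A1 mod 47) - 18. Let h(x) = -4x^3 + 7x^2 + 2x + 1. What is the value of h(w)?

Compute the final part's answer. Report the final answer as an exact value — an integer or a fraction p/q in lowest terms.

-9575

Step 1: 33495 = 3 * 5 * 7 * 11 * 29; number of divisors = (1+1) * (1+1) * (1+1) * (1+1) * (1+1) = 32; answer 32
Step 2: A1 = 32; w = 14; -4*(14)^3 + 7*(14)^2 + 2*(14)^1 + 1 = (-10976) + (1372) + (28) + (1) = -9575; answer -9575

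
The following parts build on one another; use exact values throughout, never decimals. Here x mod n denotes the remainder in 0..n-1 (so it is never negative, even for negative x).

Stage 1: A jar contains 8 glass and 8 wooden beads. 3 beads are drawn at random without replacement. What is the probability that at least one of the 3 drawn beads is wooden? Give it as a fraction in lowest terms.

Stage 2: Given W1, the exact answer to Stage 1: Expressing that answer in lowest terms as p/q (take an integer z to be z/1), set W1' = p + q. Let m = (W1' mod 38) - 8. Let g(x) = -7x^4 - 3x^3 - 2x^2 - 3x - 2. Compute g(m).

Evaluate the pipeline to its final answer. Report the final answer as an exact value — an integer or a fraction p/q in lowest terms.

-106757

Stage 1: total draws C(16,3) = 560; complement C(8,3) = 56; favorable 560 - 56 = 504; P = 9/10; answer 9/10
Stage 2: W1 = 9/10; threaded value p + q = 19; m = 11; -7*(11)^4 - 3*(11)^3 - 2*(11)^2 - 3*(11)^1 - 2 = (-102487) + (-3993) + (-242) + (-33) + (-2) = -106757; answer -106757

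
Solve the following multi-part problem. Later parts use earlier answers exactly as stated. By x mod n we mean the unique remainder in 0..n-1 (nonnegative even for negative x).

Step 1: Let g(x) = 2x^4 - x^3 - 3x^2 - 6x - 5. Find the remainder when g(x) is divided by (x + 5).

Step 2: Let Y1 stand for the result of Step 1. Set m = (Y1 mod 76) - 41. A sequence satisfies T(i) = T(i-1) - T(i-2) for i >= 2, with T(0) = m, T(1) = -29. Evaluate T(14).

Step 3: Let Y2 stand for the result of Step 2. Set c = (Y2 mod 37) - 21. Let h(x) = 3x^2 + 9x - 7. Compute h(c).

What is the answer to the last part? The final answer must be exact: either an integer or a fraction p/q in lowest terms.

Step 1: remainder = value at the root: 2*(-5)^4 - 1*(-5)^3 - 3*(-5)^2 - 6*(-5)^1 - 5 = (1250) + (125) + (-75) + (30) + (-5) = 1325; answer 1325
Step 2: Y1 = 1325; m = -8; T(2) = 1*(-29) - 1*(-8) = -21; iterating: T(2)=-21, T(3)=8, T(4)=29, T(5)=21, T(6)=-8, T(7)=-29, T(8)=-21, T(9)=8, T(10)=29, T(11)=21, T(12)=-8, T(13)=-29, T(14)=-21; answer -21
Step 3: Y2 = -21; c = -5; 3*(-5)^2 + 9*(-5)^1 - 7 = (75) + (-45) + (-7) = 23; answer 23

23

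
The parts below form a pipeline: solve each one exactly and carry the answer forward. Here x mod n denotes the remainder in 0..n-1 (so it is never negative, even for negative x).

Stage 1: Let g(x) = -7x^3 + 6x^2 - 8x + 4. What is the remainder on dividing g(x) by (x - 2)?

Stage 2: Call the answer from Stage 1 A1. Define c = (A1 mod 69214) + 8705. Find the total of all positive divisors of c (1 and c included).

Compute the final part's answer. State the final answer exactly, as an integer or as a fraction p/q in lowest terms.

Stage 1: remainder = value at the root: -7*(2)^3 + 6*(2)^2 - 8*(2)^1 + 4 = (-56) + (24) + (-16) + (4) = -44; answer -44
Stage 2: A1 = -44; c = 77875; 77875 = 5^3 * 7 * 89; sigma = (1 + 5 + 25 + 125) * (1 + 7) * (1 + 89) = 156 * 8 * 90 = 112320; answer 112320

112320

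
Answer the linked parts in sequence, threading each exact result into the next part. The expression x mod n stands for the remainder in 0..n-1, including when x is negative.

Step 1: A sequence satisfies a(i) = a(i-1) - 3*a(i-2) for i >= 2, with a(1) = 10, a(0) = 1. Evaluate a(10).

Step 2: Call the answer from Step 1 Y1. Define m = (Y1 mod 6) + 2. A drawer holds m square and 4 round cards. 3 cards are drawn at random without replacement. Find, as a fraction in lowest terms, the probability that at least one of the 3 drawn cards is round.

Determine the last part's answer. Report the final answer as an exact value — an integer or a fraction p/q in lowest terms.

5/6

Step 1: a(2) = 1*(10) - 3*(1) = 7; iterating: a(2)=7, a(3)=-23, a(4)=-44, a(5)=25, a(6)=157, a(7)=82, a(8)=-389, a(9)=-635, a(10)=532; answer 532
Step 2: Y1 = 532; m = 6; total draws C(10,3) = 120; complement C(6,3) = 20; favorable 120 - 20 = 100; P = 5/6; answer 5/6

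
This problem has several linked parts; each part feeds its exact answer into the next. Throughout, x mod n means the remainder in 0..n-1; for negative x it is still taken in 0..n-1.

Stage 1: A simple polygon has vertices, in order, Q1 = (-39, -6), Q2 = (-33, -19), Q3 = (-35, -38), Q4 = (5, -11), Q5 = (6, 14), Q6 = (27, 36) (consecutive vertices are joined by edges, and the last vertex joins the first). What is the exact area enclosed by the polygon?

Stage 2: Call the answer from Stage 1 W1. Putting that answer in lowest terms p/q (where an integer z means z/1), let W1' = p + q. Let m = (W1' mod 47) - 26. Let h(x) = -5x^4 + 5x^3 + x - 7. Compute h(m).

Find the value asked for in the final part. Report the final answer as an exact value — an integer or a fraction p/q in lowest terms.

Stage 1: cross terms: (-39*-19 - -33*-6)=543, (-33*-38 - -35*-19)=589, (-35*-11 - 5*-38)=575, (5*14 - 6*-11)=136, (6*36 - 27*14)=-162, (27*-6 - -39*36)=1242; twice the area = |2923| = 2923; area = 2923/2; answer 2923/2
Stage 2: W1 = 2923/2; threaded value p + q = 2925; m = -15; -5*(-15)^4 + 5*(-15)^3 + 1*(-15)^1 - 7 = (-253125) + (-16875) + (-15) + (-7) = -270022; answer -270022

-270022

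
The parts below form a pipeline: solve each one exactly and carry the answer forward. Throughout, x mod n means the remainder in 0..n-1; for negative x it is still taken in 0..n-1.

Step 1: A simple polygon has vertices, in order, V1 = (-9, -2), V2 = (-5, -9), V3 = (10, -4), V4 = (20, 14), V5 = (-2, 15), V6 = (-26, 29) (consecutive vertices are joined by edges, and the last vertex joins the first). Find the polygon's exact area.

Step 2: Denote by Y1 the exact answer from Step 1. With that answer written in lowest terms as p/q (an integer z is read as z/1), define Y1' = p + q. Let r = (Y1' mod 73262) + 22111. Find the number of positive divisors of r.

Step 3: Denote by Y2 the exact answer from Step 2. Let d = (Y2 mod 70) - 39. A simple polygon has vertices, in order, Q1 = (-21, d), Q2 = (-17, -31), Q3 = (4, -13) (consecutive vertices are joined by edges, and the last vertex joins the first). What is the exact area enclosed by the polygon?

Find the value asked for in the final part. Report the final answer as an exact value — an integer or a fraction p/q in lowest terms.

Step 1: cross terms: (-9*-9 - -5*-2)=71, (-5*-4 - 10*-9)=110, (10*14 - 20*-4)=220, (20*15 - -2*14)=328, (-2*29 - -26*15)=332, (-26*-2 - -9*29)=313; twice the area = |1374| = 1374; area = 687; answer 687
Step 2: Y1 = 687; threaded value p + q = 688; r = 22799; 22799 = 7 * 3257; number of divisors = (1+1) * (1+1) = 4; answer 4
Step 3: Y2 = 4; d = -35; cross terms: (-21*-31 - -17*-35)=56, (-17*-13 - 4*-31)=345, (4*-35 - -21*-13)=-413; twice the area = |-12| = 12; area = 6; answer 6

6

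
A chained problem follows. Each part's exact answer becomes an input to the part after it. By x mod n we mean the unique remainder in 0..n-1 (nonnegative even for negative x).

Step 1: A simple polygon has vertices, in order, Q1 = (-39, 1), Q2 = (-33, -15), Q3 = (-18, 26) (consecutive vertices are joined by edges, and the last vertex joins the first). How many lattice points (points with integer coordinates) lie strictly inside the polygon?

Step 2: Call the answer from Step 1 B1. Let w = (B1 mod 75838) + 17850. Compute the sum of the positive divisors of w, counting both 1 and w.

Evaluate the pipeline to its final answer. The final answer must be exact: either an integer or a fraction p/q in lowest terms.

Step 1: cross terms: (-39*-15 - -33*1)=618, (-33*26 - -18*-15)=-1128, (-18*1 - -39*26)=996; twice the area = |486| = 486; area = 243; boundary points = 2 + 1 + 1 = 4; strictly interior points = area - boundary/2 + 1 = 242; answer 242
Step 2: B1 = 242; w = 18092; 18092 = 2^2 * 4523; sigma = (1 + 2 + 4) * (1 + 4523) = 7 * 4524 = 31668; answer 31668

31668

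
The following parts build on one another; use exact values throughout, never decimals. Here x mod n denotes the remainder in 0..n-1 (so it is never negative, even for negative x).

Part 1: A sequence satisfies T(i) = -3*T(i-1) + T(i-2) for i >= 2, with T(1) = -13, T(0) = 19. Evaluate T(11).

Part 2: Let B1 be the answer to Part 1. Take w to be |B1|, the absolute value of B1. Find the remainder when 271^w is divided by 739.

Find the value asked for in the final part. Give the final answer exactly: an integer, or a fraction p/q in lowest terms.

Part 1: T(2) = -3*(-13) + 1*(19) = 58; iterating: T(2)=58, T(3)=-187, T(4)=619, T(5)=-2044, T(6)=6751, T(7)=-22297, T(8)=73642, T(9)=-243223, T(10)=803311, T(11)=-2653156; answer -2653156
Part 2: B1 = -2653156; w = 2653156; squarings mod 739: 271^1=271, 271^2=280, 271^4=66, 271^8=661, 271^16=172, 271^32=24, 271^64=576, 271^128=704, 271^256=486, 271^512=455, 271^1024=105, 271^2048=679, 271^4096=644, 271^8192=157, 271^16384=262, 271^32768=656, 271^65536=238, 271^131072=480, 271^262144=571, 271^524288=142, 271^1048576=211, 271^2097152=181; 271^2653156 = 271^4 * 271^32 * 271^64 * 271^128 * 271^256 * 271^512 * 271^2048 * 271^4096 * 271^8192 * 271^16384 * 271^524288 * 271^2097152 = 247 (mod 739); answer 247

247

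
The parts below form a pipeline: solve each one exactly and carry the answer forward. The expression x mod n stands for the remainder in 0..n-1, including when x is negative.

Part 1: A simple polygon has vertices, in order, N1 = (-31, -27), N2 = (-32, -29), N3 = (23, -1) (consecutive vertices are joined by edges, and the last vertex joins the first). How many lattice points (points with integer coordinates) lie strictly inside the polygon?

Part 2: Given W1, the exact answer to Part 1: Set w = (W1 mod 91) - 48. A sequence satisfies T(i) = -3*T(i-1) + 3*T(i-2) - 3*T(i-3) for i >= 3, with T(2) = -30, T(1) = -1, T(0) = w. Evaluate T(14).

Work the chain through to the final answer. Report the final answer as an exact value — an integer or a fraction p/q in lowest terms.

Part 1: cross terms: (-31*-29 - -32*-27)=35, (-32*-1 - 23*-29)=699, (23*-27 - -31*-1)=-652; twice the area = |82| = 82; area = 41; boundary points = 1 + 1 + 2 = 4; strictly interior points = area - boundary/2 + 1 = 40; answer 40
Part 2: W1 = 40; w = -8; T(3) = -3*(-30) + 3*(-1) - 3*(-8) = 111; iterating: T(3)=111, T(4)=-420, T(5)=1683, T(6)=-6642, T(7)=26235, T(8)=-103680, T(9)=409671, T(10)=-1618758, T(11)=6396327, T(12)=-25274268, T(13)=99868059, T(14)=-394615962; answer -394615962

-394615962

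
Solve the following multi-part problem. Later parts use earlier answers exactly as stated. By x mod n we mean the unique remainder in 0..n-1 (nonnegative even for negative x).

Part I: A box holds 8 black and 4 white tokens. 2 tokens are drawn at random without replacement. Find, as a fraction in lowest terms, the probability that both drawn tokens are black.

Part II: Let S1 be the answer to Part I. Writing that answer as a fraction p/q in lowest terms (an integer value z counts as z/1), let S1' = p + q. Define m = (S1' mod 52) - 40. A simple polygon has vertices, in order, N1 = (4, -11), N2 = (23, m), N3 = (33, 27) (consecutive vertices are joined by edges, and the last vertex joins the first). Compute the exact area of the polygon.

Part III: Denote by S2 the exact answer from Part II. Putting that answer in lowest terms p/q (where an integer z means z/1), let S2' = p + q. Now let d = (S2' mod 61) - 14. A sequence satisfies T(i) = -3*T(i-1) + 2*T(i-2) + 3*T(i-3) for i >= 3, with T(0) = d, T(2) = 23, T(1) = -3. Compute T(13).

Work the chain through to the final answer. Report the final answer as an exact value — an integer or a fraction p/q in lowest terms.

Part I: total draws C(12,2) = 66; favorable C(8,2) = 28; P = 14/33; answer 14/33
Part II: S1 = 14/33; threaded value p + q = 47; m = 7; cross terms: (4*7 - 23*-11)=281, (23*27 - 33*7)=390, (33*-11 - 4*27)=-471; twice the area = |200| = 200; area = 100; answer 100
Part III: S2 = 100; threaded value p + q = 101; d = 26; T(3) = -3*(23) + 2*(-3) + 3*(26) = 3; iterating: T(3)=3, T(4)=28, T(5)=-9, T(6)=92, T(7)=-210, T(8)=787, T(9)=-2505, T(10)=8459, T(11)=-28026, T(12)=93481, T(13)=-311118; answer -311118

-311118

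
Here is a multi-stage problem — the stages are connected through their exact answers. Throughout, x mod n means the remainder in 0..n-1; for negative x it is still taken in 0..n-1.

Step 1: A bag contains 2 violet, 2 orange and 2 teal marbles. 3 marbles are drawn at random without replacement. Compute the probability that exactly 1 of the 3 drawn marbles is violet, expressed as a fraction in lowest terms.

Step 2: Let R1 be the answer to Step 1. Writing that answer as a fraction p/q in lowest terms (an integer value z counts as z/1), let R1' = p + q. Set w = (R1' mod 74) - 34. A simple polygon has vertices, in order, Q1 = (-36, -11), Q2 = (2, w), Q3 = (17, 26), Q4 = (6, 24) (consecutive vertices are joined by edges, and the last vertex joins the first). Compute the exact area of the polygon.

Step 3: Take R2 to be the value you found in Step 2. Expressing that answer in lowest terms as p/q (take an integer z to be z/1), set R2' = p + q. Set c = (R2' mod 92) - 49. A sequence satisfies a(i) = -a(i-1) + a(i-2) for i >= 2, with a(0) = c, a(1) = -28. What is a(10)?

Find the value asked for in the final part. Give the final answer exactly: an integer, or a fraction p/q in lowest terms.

Step 1: total draws C(6,3) = 20; favorable C(2,1)*C(4,2) = 12; P = 3/5; answer 3/5
Step 2: R1 = 3/5; threaded value p + q = 8; w = -26; cross terms: (-36*-26 - 2*-11)=958, (2*26 - 17*-26)=494, (17*24 - 6*26)=252, (6*-11 - -36*24)=798; twice the area = |2502| = 2502; area = 1251; answer 1251
Step 3: R2 = 1251; threaded value p + q = 1252; c = 7; a(2) = -1*(-28) + 1*(7) = 35; iterating: a(2)=35, a(3)=-63, a(4)=98, a(5)=-161, a(6)=259, a(7)=-420, a(8)=679, a(9)=-1099, a(10)=1778; answer 1778

1778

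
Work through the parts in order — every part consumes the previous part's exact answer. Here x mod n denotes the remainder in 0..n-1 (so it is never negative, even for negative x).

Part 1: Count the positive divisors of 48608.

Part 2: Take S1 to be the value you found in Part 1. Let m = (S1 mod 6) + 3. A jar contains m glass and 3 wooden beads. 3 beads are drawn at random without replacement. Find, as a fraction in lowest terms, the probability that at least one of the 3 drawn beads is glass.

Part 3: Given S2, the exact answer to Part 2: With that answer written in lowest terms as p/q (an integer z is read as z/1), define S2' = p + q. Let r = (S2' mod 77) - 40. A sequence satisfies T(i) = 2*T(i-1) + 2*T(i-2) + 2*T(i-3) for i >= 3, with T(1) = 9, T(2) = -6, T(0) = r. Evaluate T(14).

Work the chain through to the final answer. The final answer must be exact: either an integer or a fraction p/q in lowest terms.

437664

Part 1: 48608 = 2^5 * 7^2 * 31; number of divisors = (5+1) * (2+1) * (1+1) = 36; answer 36
Part 2: S1 = 36; m = 3; total draws C(6,3) = 20; complement C(3,3) = 1; favorable 20 - 1 = 19; P = 19/20; answer 19/20
Part 3: S2 = 19/20; threaded value p + q = 39; r = -1; T(3) = 2*(-6) + 2*(9) + 2*(-1) = 4; iterating: T(3)=4, T(4)=14, T(5)=24, T(6)=84, T(7)=244, T(8)=704, T(9)=2064, T(10)=6024, T(11)=17584, T(12)=51344, T(13)=149904, T(14)=437664; answer 437664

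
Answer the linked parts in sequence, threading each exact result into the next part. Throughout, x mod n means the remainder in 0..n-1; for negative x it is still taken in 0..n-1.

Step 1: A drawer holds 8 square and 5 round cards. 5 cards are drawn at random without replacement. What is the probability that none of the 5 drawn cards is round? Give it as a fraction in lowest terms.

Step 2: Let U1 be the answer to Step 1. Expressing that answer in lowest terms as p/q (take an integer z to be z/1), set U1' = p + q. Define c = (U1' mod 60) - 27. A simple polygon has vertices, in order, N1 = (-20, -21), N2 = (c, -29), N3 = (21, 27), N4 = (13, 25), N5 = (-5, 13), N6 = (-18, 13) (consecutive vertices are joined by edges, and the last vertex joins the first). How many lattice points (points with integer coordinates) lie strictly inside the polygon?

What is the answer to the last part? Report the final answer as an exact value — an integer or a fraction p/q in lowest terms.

Step 1: total draws C(13,5) = 1287; favorable C(8,5) = 56; P = 56/1287; answer 56/1287
Step 2: U1 = 56/1287; threaded value p + q = 1343; c = -4; cross terms: (-20*-29 - -4*-21)=496, (-4*27 - 21*-29)=501, (21*25 - 13*27)=174, (13*13 - -5*25)=294, (-5*13 - -18*13)=169, (-18*-21 - -20*13)=638; twice the area = |2272| = 2272; area = 1136; boundary points = 8 + 1 + 2 + 6 + 13 + 2 = 32; strictly interior points = area - boundary/2 + 1 = 1121; answer 1121

1121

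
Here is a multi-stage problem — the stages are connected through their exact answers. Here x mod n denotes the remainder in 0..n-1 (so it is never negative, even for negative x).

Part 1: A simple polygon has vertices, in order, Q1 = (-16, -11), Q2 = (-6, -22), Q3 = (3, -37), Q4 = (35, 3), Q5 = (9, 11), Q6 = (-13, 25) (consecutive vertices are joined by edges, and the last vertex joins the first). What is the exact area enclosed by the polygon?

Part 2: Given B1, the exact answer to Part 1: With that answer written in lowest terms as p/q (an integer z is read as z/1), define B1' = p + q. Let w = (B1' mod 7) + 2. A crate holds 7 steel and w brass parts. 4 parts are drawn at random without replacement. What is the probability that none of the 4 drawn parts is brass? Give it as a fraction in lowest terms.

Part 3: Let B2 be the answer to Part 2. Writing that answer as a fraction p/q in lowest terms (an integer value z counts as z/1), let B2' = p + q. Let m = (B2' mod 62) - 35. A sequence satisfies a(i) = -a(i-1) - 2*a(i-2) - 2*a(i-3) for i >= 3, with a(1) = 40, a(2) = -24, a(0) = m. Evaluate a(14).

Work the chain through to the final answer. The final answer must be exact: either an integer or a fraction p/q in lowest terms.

Part 1: cross terms: (-16*-22 - -6*-11)=286, (-6*-37 - 3*-22)=288, (3*3 - 35*-37)=1304, (35*11 - 9*3)=358, (9*25 - -13*11)=368, (-13*-11 - -16*25)=543; twice the area = |3147| = 3147; area = 3147/2; answer 3147/2
Part 2: B1 = 3147/2; threaded value p + q = 3149; w = 8; total draws C(15,4) = 1365; favorable C(7,4) = 35; P = 1/39; answer 1/39
Part 3: B2 = 1/39; threaded value p + q = 40; m = 5; a(3) = -1*(-24) - 2*(40) - 2*(5) = -66; iterating: a(3)=-66, a(4)=34, a(5)=146, a(6)=-82, a(7)=-278, a(8)=150, a(9)=570, a(10)=-314, a(11)=-1126, a(12)=614, a(13)=2266, a(14)=-1242; answer -1242

-1242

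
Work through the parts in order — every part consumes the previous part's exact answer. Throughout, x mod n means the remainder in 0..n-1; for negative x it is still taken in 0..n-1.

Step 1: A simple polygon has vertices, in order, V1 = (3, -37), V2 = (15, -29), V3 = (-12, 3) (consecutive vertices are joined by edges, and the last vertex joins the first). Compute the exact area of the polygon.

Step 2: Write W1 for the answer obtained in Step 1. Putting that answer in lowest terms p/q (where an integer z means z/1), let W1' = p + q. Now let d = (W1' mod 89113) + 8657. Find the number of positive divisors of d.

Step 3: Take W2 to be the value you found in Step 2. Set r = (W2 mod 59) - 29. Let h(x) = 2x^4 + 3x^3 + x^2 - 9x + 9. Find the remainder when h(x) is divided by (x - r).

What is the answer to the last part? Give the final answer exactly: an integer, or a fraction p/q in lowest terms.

361818

Step 1: cross terms: (3*-29 - 15*-37)=468, (15*3 - -12*-29)=-303, (-12*-37 - 3*3)=435; twice the area = |600| = 600; area = 300; answer 300
Step 2: W1 = 300; threaded value p + q = 301; d = 8958; 8958 = 2 * 3 * 1493; number of divisors = (1+1) * (1+1) * (1+1) = 8; answer 8
Step 3: W2 = 8; r = -21; remainder = value at the root: 2*(-21)^4 + 3*(-21)^3 + 1*(-21)^2 - 9*(-21)^1 + 9 = (388962) + (-27783) + (441) + (189) + (9) = 361818; answer 361818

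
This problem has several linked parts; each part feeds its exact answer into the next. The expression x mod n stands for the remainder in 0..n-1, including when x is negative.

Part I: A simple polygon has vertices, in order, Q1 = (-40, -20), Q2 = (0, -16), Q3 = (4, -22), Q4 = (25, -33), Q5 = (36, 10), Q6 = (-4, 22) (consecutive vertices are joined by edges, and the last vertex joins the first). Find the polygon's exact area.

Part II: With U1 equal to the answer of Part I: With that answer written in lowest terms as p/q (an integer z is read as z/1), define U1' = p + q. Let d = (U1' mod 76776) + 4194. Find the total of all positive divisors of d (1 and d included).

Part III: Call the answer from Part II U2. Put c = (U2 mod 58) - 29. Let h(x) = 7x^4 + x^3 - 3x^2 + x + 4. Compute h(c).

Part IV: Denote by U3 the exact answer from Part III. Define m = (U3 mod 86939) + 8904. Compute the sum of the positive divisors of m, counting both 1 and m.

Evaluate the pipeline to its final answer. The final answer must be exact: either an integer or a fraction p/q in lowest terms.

Part I: cross terms: (-40*-16 - 0*-20)=640, (0*-22 - 4*-16)=64, (4*-33 - 25*-22)=418, (25*10 - 36*-33)=1438, (36*22 - -4*10)=832, (-4*-20 - -40*22)=960; twice the area = |4352| = 4352; area = 2176; answer 2176
Part II: U1 = 2176; threaded value p + q = 2177; d = 6371; 6371 = 23 * 277; sigma = (1 + 23) * (1 + 277) = 24 * 278 = 6672; answer 6672
Part III: U2 = 6672; c = -27; 7*(-27)^4 + 1*(-27)^3 - 3*(-27)^2 + 1*(-27)^1 + 4 = (3720087) + (-19683) + (-2187) + (-27) + (4) = 3698194; answer 3698194
Part IV: U3 = 3698194; m = 55660; 55660 = 2^2 * 5 * 11^2 * 23; sigma = (1 + 2 + 4) * (1 + 5) * (1 + 11 + 121) * (1 + 23) = 7 * 6 * 133 * 24 = 134064; answer 134064

134064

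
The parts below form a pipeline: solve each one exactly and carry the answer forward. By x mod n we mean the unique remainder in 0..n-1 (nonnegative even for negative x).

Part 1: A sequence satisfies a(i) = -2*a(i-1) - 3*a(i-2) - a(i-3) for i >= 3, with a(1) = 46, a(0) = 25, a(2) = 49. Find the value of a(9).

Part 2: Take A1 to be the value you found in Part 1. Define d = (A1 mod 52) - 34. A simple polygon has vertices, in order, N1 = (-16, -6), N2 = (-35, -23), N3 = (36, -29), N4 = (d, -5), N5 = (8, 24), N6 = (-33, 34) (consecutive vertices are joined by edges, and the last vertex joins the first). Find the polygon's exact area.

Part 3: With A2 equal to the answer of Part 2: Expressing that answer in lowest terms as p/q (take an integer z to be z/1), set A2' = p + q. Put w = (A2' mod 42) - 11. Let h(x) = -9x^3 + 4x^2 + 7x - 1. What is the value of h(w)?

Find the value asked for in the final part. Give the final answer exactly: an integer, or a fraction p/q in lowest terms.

Part 1: a(3) = -2*(49) - 3*(46) - 1*(25) = -261; iterating: a(3)=-261, a(4)=329, a(5)=76, a(6)=-878, a(7)=1199, a(8)=160, a(9)=-3039; answer -3039
Part 2: A1 = -3039; d = -5; cross terms: (-16*-23 - -35*-6)=158, (-35*-29 - 36*-23)=1843, (36*-5 - -5*-29)=-325, (-5*24 - 8*-5)=-80, (8*34 - -33*24)=1064, (-33*-6 - -16*34)=742; twice the area = |3402| = 3402; area = 1701; answer 1701
Part 3: A2 = 1701; threaded value p + q = 1702; w = 11; -9*(11)^3 + 4*(11)^2 + 7*(11)^1 - 1 = (-11979) + (484) + (77) + (-1) = -11419; answer -11419

-11419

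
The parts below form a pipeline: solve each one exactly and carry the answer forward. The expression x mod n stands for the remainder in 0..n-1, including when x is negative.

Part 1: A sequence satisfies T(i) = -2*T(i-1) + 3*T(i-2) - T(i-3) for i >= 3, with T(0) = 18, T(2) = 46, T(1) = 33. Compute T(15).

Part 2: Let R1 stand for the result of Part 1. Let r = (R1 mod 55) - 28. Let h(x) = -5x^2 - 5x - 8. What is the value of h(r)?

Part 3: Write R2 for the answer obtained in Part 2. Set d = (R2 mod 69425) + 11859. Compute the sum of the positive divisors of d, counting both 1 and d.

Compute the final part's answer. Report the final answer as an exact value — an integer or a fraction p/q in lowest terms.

Part 1: T(3) = -2*(46) + 3*(33) - 1*(18) = -11; iterating: T(3)=-11, T(4)=127, T(5)=-333, T(6)=1058, T(7)=-3242, T(8)=9991, T(9)=-30766, T(10)=94747, T(11)=-291783, T(12)=898573, T(13)=-2767242, T(14)=8521986, T(15)=-26244271; answer -26244271
Part 2: R1 = -26244271; r = -4; -5*(-4)^2 - 5*(-4)^1 - 8 = (-80) + (20) + (-8) = -68; answer -68
Part 3: R2 = -68; d = 81216; 81216 = 2^6 * 3^3 * 47; sigma = (1 + 2 + 4 + 8 + 16 + 32 + 64) * (1 + 3 + 9 + 27) * (1 + 47) = 127 * 40 * 48 = 243840; answer 243840

243840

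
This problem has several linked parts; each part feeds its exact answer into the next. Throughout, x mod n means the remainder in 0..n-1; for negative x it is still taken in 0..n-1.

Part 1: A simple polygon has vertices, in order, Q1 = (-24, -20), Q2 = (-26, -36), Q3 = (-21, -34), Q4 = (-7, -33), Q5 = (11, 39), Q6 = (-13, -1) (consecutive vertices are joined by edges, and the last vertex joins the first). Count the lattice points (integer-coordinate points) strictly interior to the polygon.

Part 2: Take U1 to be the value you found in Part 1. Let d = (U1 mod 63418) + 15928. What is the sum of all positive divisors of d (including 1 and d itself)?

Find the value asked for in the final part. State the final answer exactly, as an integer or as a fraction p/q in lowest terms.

Part 1: cross terms: (-24*-36 - -26*-20)=344, (-26*-34 - -21*-36)=128, (-21*-33 - -7*-34)=455, (-7*39 - 11*-33)=90, (11*-1 - -13*39)=496, (-13*-20 - -24*-1)=236; twice the area = |1749| = 1749; area = 1749/2; boundary points = 2 + 1 + 1 + 18 + 8 + 1 = 31; strictly interior points = area - boundary/2 + 1 = 860; answer 860
Part 2: U1 = 860; d = 16788; 16788 = 2^2 * 3 * 1399; sigma = (1 + 2 + 4) * (1 + 3) * (1 + 1399) = 7 * 4 * 1400 = 39200; answer 39200

39200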